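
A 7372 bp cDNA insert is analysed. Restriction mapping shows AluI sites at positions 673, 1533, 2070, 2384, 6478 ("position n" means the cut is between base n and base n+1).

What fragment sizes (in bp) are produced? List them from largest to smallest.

Linear molecule, 5 cuts → 6 fragments:
  673 − 0 = 673 bp
  1533 − 673 = 860 bp
  2070 − 1533 = 537 bp
  2384 − 2070 = 314 bp
  6478 − 2384 = 4094 bp
  7372 − 6478 = 894 bp
Sorted largest to smallest: 4094, 894, 860, 673, 537, 314 bp.

4094, 894, 860, 673, 537, 314 bp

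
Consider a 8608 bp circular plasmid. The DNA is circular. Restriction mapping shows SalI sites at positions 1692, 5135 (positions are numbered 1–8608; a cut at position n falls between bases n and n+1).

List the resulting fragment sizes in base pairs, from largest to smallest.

5165, 3443 bp

Circular molecule, 2 cuts → 2 fragments:
  5135 − 1692 = 3443 bp
  wrap: 8608 − 5135 + 1692 = 5165 bp
Sorted largest to smallest: 5165, 3443 bp.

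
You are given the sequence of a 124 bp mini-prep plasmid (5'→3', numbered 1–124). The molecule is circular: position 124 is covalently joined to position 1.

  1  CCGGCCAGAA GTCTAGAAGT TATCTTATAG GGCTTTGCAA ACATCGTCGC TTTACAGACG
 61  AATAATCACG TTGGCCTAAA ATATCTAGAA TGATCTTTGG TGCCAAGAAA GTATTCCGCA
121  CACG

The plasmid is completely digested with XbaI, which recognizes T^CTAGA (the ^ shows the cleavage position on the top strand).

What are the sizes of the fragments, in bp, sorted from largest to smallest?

XbaI sites (TCTAGA) start at positions 12, 84.
XbaI cuts after the first base of each site, so after positions 12, 84.
Circular molecule, 2 cuts → 2 fragments:
  13–84 → 72 bp
  85–124 then 1–12 → 40 + 12 = 52 bp
Sorted largest to smallest: 72, 52 bp.

72, 52 bp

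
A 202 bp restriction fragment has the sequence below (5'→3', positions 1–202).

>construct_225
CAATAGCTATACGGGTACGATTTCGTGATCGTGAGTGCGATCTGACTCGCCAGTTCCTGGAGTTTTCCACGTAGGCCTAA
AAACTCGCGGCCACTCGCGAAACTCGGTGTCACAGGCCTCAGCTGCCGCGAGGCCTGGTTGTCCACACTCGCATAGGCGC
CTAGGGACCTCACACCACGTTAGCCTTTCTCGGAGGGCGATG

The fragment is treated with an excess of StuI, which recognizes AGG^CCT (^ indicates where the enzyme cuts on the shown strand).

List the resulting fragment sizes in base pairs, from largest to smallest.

75, 69, 41, 17 bp

StuI sites (AGGCCT) start at positions 73, 114, 131.
StuI cuts after base 3 of each site, so after positions 75, 116, 133.
Linear molecule, 3 cuts → 4 fragments:
  1–75 → 75 bp
  76–116 → 41 bp
  117–133 → 17 bp
  134–202 → 69 bp
Sorted largest to smallest: 75, 69, 41, 17 bp.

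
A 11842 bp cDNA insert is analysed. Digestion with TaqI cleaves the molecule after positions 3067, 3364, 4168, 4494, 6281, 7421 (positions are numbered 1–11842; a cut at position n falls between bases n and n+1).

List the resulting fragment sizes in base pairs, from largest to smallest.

Linear molecule, 6 cuts → 7 fragments:
  3067 − 0 = 3067 bp
  3364 − 3067 = 297 bp
  4168 − 3364 = 804 bp
  4494 − 4168 = 326 bp
  6281 − 4494 = 1787 bp
  7421 − 6281 = 1140 bp
  11842 − 7421 = 4421 bp
Sorted largest to smallest: 4421, 3067, 1787, 1140, 804, 326, 297 bp.

4421, 3067, 1787, 1140, 804, 326, 297 bp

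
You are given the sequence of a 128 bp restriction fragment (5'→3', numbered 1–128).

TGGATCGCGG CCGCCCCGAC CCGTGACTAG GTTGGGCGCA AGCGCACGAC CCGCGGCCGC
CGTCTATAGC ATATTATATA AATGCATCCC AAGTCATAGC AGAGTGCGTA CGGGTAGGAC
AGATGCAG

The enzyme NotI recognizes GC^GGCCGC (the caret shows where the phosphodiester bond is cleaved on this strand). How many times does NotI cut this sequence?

GCGGCCGC occurs starting at positions 7, 53.
NotI cuts at 2 sites.

2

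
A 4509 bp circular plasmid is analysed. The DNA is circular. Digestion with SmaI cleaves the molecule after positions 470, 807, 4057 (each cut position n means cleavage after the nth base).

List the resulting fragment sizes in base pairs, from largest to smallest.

Circular molecule, 3 cuts → 3 fragments:
  807 − 470 = 337 bp
  4057 − 807 = 3250 bp
  wrap: 4509 − 4057 + 470 = 922 bp
Sorted largest to smallest: 3250, 922, 337 bp.

3250, 922, 337 bp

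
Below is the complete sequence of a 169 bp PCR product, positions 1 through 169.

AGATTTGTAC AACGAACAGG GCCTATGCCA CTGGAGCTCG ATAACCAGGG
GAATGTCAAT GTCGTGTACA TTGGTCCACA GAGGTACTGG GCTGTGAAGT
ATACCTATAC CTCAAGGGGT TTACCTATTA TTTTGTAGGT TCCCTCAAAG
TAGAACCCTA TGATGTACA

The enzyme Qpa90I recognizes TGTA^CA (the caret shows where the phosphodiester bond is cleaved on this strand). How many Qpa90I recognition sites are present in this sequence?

3

TGTACA occurs starting at positions 6, 65, 164.
Qpa90I cuts at 3 sites.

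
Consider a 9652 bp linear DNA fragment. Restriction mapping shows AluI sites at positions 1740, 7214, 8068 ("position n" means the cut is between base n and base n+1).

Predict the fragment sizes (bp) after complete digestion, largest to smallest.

5474, 1740, 1584, 854 bp

Linear molecule, 3 cuts → 4 fragments:
  1740 − 0 = 1740 bp
  7214 − 1740 = 5474 bp
  8068 − 7214 = 854 bp
  9652 − 8068 = 1584 bp
Sorted largest to smallest: 5474, 1740, 1584, 854 bp.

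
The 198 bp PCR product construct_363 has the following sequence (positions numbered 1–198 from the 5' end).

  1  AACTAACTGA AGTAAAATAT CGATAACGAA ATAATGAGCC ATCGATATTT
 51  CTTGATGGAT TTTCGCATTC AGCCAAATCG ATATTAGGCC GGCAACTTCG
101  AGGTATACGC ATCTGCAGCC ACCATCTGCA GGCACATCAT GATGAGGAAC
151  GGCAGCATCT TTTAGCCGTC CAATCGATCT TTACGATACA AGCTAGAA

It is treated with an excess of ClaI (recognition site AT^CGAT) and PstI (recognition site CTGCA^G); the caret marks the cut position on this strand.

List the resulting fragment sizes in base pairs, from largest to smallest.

44, 39, 36, 24, 22, 20, 13 bp

ClaI sites (ATCGAT) start at positions 19, 41, 77, 173.
ClaI cuts after base 2 of each site, so after positions 20, 42, 78, 174.
PstI sites (CTGCAG) start at positions 113, 126.
PstI cuts after base 5 of each site (before the last base), so after positions 117, 130.
Combined cut positions: 20, 42, 78, 117, 130, 174.
Linear molecule, 6 cuts → 7 fragments:
  1–20 → 20 bp
  21–42 → 22 bp
  43–78 → 36 bp
  79–117 → 39 bp
  118–130 → 13 bp
  131–174 → 44 bp
  175–198 → 24 bp
Sorted largest to smallest: 44, 39, 36, 24, 22, 20, 13 bp.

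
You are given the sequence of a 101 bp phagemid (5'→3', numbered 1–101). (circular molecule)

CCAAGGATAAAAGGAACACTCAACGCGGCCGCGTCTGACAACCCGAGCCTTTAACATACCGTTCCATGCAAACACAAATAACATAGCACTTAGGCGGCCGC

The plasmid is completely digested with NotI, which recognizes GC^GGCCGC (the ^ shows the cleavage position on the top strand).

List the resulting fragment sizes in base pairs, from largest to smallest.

NotI sites (GCGGCCGC) start at positions 25, 94.
NotI cuts after base 2 of each site, so after positions 26, 95.
Circular molecule, 2 cuts → 2 fragments:
  27–95 → 69 bp
  96–101 then 1–26 → 6 + 26 = 32 bp
Sorted largest to smallest: 69, 32 bp.

69, 32 bp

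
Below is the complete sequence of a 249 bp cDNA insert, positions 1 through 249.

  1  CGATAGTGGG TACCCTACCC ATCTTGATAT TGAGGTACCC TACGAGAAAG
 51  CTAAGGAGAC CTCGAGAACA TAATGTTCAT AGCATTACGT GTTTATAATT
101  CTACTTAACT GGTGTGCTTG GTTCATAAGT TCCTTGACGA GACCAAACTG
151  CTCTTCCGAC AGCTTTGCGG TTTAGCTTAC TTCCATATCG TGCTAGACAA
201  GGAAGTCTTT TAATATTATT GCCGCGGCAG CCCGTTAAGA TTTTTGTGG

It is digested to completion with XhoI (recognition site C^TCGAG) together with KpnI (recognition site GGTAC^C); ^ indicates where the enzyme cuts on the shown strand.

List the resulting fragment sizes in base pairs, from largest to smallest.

The XhoI site (CTCGAG) starts at position 61.
XhoI cuts after the first base of each site, so after position 61.
KpnI sites (GGTACC) start at positions 9, 34.
KpnI cuts after base 5 of each site (before the last base), so after positions 13, 38.
Combined cut positions: 13, 38, 61.
Linear molecule, 3 cuts → 4 fragments:
  1–13 → 13 bp
  14–38 → 25 bp
  39–61 → 23 bp
  62–249 → 188 bp
Sorted largest to smallest: 188, 25, 23, 13 bp.

188, 25, 23, 13 bp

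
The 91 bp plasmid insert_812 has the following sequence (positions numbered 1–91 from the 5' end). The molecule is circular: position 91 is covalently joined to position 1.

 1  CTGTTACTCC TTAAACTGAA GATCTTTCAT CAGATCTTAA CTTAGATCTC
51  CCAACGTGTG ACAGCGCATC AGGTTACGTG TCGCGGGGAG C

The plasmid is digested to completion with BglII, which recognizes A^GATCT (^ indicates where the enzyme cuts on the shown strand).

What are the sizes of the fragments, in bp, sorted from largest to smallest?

67, 12, 12 bp

BglII sites (AGATCT) start at positions 20, 32, 44.
BglII cuts after the first base of each site, so after positions 20, 32, 44.
Circular molecule, 3 cuts → 3 fragments:
  21–32 → 12 bp
  33–44 → 12 bp
  45–91 then 1–20 → 47 + 20 = 67 bp
Sorted largest to smallest: 67, 12, 12 bp.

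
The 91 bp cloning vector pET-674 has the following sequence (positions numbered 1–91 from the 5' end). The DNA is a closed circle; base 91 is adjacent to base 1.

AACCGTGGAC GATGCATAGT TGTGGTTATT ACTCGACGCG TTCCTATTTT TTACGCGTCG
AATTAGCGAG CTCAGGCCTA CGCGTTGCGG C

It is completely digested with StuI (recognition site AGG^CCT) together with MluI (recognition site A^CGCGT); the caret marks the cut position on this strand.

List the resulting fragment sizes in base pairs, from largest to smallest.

47, 23, 17, 4 bp

The StuI site (AGGCCT) starts at position 74.
StuI cuts after base 3 of each site, so after position 76.
MluI sites (ACGCGT) start at positions 36, 53, 80.
MluI cuts after the first base of each site, so after positions 36, 53, 80.
Combined cut positions: 36, 53, 76, 80.
Circular molecule, 4 cuts → 4 fragments:
  37–53 → 17 bp
  54–76 → 23 bp
  77–80 → 4 bp
  81–91 then 1–36 → 11 + 36 = 47 bp
Sorted largest to smallest: 47, 23, 17, 4 bp.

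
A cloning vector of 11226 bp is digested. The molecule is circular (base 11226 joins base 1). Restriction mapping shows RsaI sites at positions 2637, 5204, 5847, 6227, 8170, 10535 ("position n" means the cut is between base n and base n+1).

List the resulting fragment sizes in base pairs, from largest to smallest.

Circular molecule, 6 cuts → 6 fragments:
  5204 − 2637 = 2567 bp
  5847 − 5204 = 643 bp
  6227 − 5847 = 380 bp
  8170 − 6227 = 1943 bp
  10535 − 8170 = 2365 bp
  wrap: 11226 − 10535 + 2637 = 3328 bp
Sorted largest to smallest: 3328, 2567, 2365, 1943, 643, 380 bp.

3328, 2567, 2365, 1943, 643, 380 bp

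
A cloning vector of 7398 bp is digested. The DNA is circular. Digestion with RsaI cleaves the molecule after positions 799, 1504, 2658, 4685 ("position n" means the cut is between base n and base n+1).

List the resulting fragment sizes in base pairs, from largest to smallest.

Circular molecule, 4 cuts → 4 fragments:
  1504 − 799 = 705 bp
  2658 − 1504 = 1154 bp
  4685 − 2658 = 2027 bp
  wrap: 7398 − 4685 + 799 = 3512 bp
Sorted largest to smallest: 3512, 2027, 1154, 705 bp.

3512, 2027, 1154, 705 bp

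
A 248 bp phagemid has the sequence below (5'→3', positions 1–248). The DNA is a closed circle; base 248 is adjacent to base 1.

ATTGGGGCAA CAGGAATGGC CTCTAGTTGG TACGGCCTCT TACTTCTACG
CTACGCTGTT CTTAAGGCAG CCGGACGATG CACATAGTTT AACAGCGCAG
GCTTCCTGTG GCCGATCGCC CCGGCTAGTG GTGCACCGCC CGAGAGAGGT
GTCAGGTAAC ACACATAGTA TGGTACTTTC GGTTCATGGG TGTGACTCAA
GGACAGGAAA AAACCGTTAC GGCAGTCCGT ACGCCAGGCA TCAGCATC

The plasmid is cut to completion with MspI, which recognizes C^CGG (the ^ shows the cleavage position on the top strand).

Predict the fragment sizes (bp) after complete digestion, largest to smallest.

198, 50 bp

MspI sites (CCGG) start at positions 71, 121.
MspI cuts after the first base of each site, so after positions 71, 121.
Circular molecule, 2 cuts → 2 fragments:
  72–121 → 50 bp
  122–248 then 1–71 → 127 + 71 = 198 bp
Sorted largest to smallest: 198, 50 bp.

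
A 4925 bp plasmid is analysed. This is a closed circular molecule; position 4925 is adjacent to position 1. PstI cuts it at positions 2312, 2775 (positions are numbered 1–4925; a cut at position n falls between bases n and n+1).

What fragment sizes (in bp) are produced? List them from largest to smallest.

Circular molecule, 2 cuts → 2 fragments:
  2775 − 2312 = 463 bp
  wrap: 4925 − 2775 + 2312 = 4462 bp
Sorted largest to smallest: 4462, 463 bp.

4462, 463 bp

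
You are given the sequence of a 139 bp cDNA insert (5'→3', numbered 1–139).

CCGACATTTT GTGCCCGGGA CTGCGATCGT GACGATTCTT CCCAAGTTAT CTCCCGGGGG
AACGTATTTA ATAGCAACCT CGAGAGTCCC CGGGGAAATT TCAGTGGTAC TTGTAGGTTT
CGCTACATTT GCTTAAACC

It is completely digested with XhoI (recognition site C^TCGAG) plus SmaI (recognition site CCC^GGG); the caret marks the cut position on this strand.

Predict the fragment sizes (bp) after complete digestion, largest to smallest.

The XhoI site (CTCGAG) starts at position 79.
XhoI cuts after the first base of each site, so after position 79.
SmaI sites (CCCGGG) start at positions 14, 53, 89.
SmaI cuts after base 3 of each site, so after positions 16, 55, 91.
Combined cut positions: 16, 55, 79, 91.
Linear molecule, 4 cuts → 5 fragments:
  1–16 → 16 bp
  17–55 → 39 bp
  56–79 → 24 bp
  80–91 → 12 bp
  92–139 → 48 bp
Sorted largest to smallest: 48, 39, 24, 16, 12 bp.

48, 39, 24, 16, 12 bp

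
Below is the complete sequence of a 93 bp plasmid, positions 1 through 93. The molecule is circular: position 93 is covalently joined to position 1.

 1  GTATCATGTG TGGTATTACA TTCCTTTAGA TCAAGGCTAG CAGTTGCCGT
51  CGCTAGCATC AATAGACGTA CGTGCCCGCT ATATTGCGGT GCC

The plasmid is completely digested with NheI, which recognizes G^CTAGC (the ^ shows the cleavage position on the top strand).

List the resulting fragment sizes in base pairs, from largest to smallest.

77, 16 bp

NheI sites (GCTAGC) start at positions 36, 52.
NheI cuts after the first base of each site, so after positions 36, 52.
Circular molecule, 2 cuts → 2 fragments:
  37–52 → 16 bp
  53–93 then 1–36 → 41 + 36 = 77 bp
Sorted largest to smallest: 77, 16 bp.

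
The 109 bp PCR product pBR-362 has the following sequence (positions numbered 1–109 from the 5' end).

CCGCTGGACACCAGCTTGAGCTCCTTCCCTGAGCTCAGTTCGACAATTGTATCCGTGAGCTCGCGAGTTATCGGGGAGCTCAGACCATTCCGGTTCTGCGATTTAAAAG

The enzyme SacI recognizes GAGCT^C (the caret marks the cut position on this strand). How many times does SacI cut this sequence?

GAGCTC occurs starting at positions 18, 31, 57, 76.
SacI cuts at 4 sites.

4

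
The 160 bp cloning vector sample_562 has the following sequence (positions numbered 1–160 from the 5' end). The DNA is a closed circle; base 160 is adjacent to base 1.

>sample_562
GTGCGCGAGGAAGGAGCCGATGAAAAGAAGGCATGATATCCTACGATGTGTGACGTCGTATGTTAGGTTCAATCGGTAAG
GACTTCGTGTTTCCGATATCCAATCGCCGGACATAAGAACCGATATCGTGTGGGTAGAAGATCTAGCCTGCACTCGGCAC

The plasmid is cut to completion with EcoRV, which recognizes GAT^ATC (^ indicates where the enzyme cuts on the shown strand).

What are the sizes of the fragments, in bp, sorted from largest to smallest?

73, 60, 27 bp

EcoRV sites (GATATC) start at positions 35, 95, 122.
EcoRV cuts after base 3 of each site, so after positions 37, 97, 124.
Circular molecule, 3 cuts → 3 fragments:
  38–97 → 60 bp
  98–124 → 27 bp
  125–160 then 1–37 → 36 + 37 = 73 bp
Sorted largest to smallest: 73, 60, 27 bp.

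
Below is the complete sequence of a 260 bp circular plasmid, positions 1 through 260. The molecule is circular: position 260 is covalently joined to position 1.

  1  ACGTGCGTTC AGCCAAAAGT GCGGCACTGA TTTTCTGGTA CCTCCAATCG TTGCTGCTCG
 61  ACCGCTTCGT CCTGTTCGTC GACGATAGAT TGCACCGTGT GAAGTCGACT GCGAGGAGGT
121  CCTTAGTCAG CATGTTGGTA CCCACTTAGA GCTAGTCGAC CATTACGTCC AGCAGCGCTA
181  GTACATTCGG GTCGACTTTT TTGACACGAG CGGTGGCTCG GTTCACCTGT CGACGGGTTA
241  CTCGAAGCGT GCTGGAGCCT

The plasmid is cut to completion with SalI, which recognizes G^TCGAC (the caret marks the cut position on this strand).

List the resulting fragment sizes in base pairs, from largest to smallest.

109, 51, 38, 36, 26 bp

SalI sites (GTCGAC) start at positions 78, 104, 155, 191, 229.
SalI cuts after the first base of each site, so after positions 78, 104, 155, 191, 229.
Circular molecule, 5 cuts → 5 fragments:
  79–104 → 26 bp
  105–155 → 51 bp
  156–191 → 36 bp
  192–229 → 38 bp
  230–260 then 1–78 → 31 + 78 = 109 bp
Sorted largest to smallest: 109, 51, 38, 36, 26 bp.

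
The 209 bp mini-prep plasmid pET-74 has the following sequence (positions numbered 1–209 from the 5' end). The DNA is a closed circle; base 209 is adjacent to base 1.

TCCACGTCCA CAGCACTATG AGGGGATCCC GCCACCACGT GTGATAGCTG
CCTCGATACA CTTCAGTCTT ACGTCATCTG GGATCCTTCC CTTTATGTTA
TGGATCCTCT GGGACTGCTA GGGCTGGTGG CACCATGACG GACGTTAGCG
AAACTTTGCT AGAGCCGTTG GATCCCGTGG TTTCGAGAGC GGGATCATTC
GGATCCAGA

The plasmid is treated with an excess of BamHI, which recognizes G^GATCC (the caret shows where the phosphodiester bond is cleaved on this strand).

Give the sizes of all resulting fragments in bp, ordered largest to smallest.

BamHI sites (GGATCC) start at positions 24, 81, 102, 170, 201.
BamHI cuts after the first base of each site, so after positions 24, 81, 102, 170, 201.
Circular molecule, 5 cuts → 5 fragments:
  25–81 → 57 bp
  82–102 → 21 bp
  103–170 → 68 bp
  171–201 → 31 bp
  202–209 then 1–24 → 8 + 24 = 32 bp
Sorted largest to smallest: 68, 57, 32, 31, 21 bp.

68, 57, 32, 31, 21 bp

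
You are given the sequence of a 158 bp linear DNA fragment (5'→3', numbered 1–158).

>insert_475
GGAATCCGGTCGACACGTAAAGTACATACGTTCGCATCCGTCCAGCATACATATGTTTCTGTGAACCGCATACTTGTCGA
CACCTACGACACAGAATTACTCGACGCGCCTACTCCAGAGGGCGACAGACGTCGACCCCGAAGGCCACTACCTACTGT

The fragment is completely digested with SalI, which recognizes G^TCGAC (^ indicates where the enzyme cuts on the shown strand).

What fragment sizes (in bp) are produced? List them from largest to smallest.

67, 55, 27, 9 bp

SalI sites (GTCGAC) start at positions 9, 76, 131.
SalI cuts after the first base of each site, so after positions 9, 76, 131.
Linear molecule, 3 cuts → 4 fragments:
  1–9 → 9 bp
  10–76 → 67 bp
  77–131 → 55 bp
  132–158 → 27 bp
Sorted largest to smallest: 67, 55, 27, 9 bp.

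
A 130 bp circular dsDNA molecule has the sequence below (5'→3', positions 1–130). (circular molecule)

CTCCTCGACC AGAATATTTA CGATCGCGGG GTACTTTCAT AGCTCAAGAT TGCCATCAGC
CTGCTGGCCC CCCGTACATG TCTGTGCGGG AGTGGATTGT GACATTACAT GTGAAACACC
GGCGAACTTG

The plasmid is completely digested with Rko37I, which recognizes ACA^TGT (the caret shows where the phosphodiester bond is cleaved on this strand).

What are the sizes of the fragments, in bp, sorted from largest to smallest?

Rko37I sites (ACATGT) start at positions 76, 107.
Rko37I cuts after base 3 of each site, so after positions 78, 109.
Circular molecule, 2 cuts → 2 fragments:
  79–109 → 31 bp
  110–130 then 1–78 → 21 + 78 = 99 bp
Sorted largest to smallest: 99, 31 bp.

99, 31 bp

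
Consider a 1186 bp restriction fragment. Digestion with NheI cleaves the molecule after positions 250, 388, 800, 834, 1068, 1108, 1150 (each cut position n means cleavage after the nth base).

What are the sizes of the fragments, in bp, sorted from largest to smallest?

Linear molecule, 7 cuts → 8 fragments:
  250 − 0 = 250 bp
  388 − 250 = 138 bp
  800 − 388 = 412 bp
  834 − 800 = 34 bp
  1068 − 834 = 234 bp
  1108 − 1068 = 40 bp
  1150 − 1108 = 42 bp
  1186 − 1150 = 36 bp
Sorted largest to smallest: 412, 250, 234, 138, 42, 40, 36, 34 bp.

412, 250, 234, 138, 42, 40, 36, 34 bp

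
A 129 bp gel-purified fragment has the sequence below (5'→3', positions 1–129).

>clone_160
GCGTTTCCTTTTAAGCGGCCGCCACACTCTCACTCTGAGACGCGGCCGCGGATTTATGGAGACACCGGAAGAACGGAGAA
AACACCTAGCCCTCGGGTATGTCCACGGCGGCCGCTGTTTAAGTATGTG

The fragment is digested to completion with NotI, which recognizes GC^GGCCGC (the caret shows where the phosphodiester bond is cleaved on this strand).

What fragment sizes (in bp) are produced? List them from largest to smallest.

66, 27, 20, 16 bp

NotI sites (GCGGCCGC) start at positions 15, 42, 108.
NotI cuts after base 2 of each site, so after positions 16, 43, 109.
Linear molecule, 3 cuts → 4 fragments:
  1–16 → 16 bp
  17–43 → 27 bp
  44–109 → 66 bp
  110–129 → 20 bp
Sorted largest to smallest: 66, 27, 20, 16 bp.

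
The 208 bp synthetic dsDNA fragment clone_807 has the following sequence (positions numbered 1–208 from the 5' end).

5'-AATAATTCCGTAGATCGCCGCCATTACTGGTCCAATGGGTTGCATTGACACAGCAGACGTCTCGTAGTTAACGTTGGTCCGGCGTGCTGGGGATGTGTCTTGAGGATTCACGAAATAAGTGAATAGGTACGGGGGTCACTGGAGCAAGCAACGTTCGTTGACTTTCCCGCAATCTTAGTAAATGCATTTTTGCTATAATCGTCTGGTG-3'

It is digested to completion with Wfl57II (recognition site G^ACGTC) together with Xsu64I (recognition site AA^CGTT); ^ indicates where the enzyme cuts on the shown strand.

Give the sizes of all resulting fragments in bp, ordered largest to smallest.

80, 57, 56, 15 bp

The Wfl57II site (GACGTC) starts at position 56.
Wfl57II cuts after the first base of each site, so after position 56.
Xsu64I sites (AACGTT) start at positions 70, 150.
Xsu64I cuts after base 2 of each site, so after positions 71, 151.
Combined cut positions: 56, 71, 151.
Linear molecule, 3 cuts → 4 fragments:
  1–56 → 56 bp
  57–71 → 15 bp
  72–151 → 80 bp
  152–208 → 57 bp
Sorted largest to smallest: 80, 57, 56, 15 bp.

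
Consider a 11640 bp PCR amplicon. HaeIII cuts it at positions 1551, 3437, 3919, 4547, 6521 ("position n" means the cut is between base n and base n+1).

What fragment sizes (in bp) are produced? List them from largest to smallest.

5119, 1974, 1886, 1551, 628, 482 bp

Linear molecule, 5 cuts → 6 fragments:
  1551 − 0 = 1551 bp
  3437 − 1551 = 1886 bp
  3919 − 3437 = 482 bp
  4547 − 3919 = 628 bp
  6521 − 4547 = 1974 bp
  11640 − 6521 = 5119 bp
Sorted largest to smallest: 5119, 1974, 1886, 1551, 628, 482 bp.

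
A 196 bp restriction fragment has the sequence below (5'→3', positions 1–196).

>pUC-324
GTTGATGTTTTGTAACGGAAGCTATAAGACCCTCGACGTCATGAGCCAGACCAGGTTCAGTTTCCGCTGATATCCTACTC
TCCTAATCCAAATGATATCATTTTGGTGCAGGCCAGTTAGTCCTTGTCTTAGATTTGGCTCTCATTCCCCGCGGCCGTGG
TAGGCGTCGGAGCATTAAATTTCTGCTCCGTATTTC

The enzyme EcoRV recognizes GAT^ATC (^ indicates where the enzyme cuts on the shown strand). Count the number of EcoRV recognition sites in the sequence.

2

GATATC occurs starting at positions 69, 94.
EcoRV cuts at 2 sites.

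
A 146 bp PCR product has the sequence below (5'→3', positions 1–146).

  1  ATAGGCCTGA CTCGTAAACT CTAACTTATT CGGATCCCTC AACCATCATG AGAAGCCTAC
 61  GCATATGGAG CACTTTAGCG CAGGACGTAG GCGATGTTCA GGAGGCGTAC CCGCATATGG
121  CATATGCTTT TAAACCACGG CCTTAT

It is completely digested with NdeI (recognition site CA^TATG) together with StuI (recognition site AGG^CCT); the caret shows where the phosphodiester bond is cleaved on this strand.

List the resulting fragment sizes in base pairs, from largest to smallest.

NdeI sites (CATATG) start at positions 62, 114, 121.
NdeI cuts after base 2 of each site, so after positions 63, 115, 122.
The StuI site (AGGCCT) starts at position 3.
StuI cuts after base 3 of each site, so after position 5.
Combined cut positions: 5, 63, 115, 122.
Linear molecule, 4 cuts → 5 fragments:
  1–5 → 5 bp
  6–63 → 58 bp
  64–115 → 52 bp
  116–122 → 7 bp
  123–146 → 24 bp
Sorted largest to smallest: 58, 52, 24, 7, 5 bp.

58, 52, 24, 7, 5 bp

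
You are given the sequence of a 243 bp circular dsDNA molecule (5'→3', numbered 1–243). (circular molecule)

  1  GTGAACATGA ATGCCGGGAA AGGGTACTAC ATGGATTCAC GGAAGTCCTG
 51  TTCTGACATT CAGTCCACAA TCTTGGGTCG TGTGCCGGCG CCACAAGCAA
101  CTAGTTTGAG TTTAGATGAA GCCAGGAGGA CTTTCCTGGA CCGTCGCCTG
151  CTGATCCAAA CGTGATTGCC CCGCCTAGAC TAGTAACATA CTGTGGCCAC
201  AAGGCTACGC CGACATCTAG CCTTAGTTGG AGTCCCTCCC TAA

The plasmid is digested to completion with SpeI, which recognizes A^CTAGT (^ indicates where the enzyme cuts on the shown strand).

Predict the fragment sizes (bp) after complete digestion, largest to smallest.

SpeI sites (ACTAGT) start at positions 100, 179.
SpeI cuts after the first base of each site, so after positions 100, 179.
Circular molecule, 2 cuts → 2 fragments:
  101–179 → 79 bp
  180–243 then 1–100 → 64 + 100 = 164 bp
Sorted largest to smallest: 164, 79 bp.

164, 79 bp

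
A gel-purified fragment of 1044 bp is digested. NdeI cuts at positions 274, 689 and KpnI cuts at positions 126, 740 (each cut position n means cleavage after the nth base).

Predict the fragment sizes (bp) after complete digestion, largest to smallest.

Combined cut positions (sorted): 126, 274, 689, 740.
Linear molecule, 4 cuts → 5 fragments:
  126 − 0 = 126 bp
  274 − 126 = 148 bp
  689 − 274 = 415 bp
  740 − 689 = 51 bp
  1044 − 740 = 304 bp
Sorted largest to smallest: 415, 304, 148, 126, 51 bp.

415, 304, 148, 126, 51 bp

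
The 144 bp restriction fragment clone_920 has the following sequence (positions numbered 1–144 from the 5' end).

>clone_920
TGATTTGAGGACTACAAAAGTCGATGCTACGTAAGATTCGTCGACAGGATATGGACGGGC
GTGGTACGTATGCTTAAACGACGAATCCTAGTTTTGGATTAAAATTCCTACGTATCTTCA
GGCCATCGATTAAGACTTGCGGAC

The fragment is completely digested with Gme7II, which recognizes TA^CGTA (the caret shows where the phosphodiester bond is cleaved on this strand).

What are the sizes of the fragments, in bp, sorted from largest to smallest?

Gme7II sites (TACGTA) start at positions 28, 65, 109.
Gme7II cuts after base 2 of each site, so after positions 29, 66, 110.
Linear molecule, 3 cuts → 4 fragments:
  1–29 → 29 bp
  30–66 → 37 bp
  67–110 → 44 bp
  111–144 → 34 bp
Sorted largest to smallest: 44, 37, 34, 29 bp.

44, 37, 34, 29 bp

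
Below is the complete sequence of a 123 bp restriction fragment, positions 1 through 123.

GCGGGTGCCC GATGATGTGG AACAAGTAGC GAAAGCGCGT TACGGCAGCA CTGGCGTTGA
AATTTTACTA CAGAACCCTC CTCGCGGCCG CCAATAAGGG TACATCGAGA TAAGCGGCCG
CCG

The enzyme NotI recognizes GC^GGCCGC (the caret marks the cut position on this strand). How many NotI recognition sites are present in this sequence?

GCGGCCGC occurs starting at positions 84, 114.
NotI cuts at 2 sites.

2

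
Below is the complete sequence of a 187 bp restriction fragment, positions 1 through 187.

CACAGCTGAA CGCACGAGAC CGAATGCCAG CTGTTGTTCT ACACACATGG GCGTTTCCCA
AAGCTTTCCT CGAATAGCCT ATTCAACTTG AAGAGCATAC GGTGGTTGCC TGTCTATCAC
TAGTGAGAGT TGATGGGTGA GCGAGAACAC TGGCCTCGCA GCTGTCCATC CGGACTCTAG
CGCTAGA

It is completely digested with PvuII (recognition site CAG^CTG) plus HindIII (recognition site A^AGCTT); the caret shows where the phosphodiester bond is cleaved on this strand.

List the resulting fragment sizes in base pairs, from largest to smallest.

PvuII sites (CAGCTG) start at positions 3, 28, 159.
PvuII cuts after base 3 of each site, so after positions 5, 30, 161.
The HindIII site (AAGCTT) starts at position 61.
HindIII cuts after the first base of each site, so after position 61.
Combined cut positions: 5, 30, 61, 161.
Linear molecule, 4 cuts → 5 fragments:
  1–5 → 5 bp
  6–30 → 25 bp
  31–61 → 31 bp
  62–161 → 100 bp
  162–187 → 26 bp
Sorted largest to smallest: 100, 31, 26, 25, 5 bp.

100, 31, 26, 25, 5 bp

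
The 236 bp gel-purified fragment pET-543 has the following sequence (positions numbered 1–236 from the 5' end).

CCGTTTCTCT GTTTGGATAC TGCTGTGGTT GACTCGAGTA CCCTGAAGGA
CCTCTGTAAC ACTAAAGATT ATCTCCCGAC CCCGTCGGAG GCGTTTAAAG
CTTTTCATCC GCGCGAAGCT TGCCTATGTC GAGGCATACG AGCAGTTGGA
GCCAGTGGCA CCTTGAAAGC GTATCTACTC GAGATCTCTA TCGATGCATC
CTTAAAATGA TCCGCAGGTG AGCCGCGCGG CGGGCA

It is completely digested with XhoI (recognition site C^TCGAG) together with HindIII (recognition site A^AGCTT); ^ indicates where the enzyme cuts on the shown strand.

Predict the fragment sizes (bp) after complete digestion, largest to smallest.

65, 62, 58, 33, 18 bp

XhoI sites (CTCGAG) start at positions 33, 178.
XhoI cuts after the first base of each site, so after positions 33, 178.
HindIII sites (AAGCTT) start at positions 98, 116.
HindIII cuts after the first base of each site, so after positions 98, 116.
Combined cut positions: 33, 98, 116, 178.
Linear molecule, 4 cuts → 5 fragments:
  1–33 → 33 bp
  34–98 → 65 bp
  99–116 → 18 bp
  117–178 → 62 bp
  179–236 → 58 bp
Sorted largest to smallest: 65, 62, 58, 33, 18 bp.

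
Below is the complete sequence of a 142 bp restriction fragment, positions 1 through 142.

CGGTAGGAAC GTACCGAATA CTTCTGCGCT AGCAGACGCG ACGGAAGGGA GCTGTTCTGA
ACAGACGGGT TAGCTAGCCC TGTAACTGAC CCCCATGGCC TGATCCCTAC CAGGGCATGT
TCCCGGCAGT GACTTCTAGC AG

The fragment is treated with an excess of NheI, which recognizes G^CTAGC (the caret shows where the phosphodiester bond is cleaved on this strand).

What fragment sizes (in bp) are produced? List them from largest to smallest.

69, 45, 28 bp

NheI sites (GCTAGC) start at positions 28, 73.
NheI cuts after the first base of each site, so after positions 28, 73.
Linear molecule, 2 cuts → 3 fragments:
  1–28 → 28 bp
  29–73 → 45 bp
  74–142 → 69 bp
Sorted largest to smallest: 69, 45, 28 bp.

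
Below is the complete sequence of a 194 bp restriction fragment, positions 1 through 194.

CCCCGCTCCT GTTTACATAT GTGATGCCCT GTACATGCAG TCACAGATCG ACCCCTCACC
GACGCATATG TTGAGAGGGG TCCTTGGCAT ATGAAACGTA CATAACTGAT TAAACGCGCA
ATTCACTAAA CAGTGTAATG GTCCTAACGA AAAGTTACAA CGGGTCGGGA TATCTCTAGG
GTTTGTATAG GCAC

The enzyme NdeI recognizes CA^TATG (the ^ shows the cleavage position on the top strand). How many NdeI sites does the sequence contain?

CATATG occurs starting at positions 16, 65, 88.
NdeI cuts at 3 sites.

3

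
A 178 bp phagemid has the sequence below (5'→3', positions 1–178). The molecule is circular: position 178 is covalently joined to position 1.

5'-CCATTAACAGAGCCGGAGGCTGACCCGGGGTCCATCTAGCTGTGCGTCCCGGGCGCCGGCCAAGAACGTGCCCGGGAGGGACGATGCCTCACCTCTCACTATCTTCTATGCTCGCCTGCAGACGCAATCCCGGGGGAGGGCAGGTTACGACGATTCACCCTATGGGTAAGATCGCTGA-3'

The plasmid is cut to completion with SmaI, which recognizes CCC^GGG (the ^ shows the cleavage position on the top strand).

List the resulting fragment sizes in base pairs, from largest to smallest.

SmaI sites (CCCGGG) start at positions 24, 48, 71, 129.
SmaI cuts after base 3 of each site, so after positions 26, 50, 73, 131.
Circular molecule, 4 cuts → 4 fragments:
  27–50 → 24 bp
  51–73 → 23 bp
  74–131 → 58 bp
  132–178 then 1–26 → 47 + 26 = 73 bp
Sorted largest to smallest: 73, 58, 24, 23 bp.

73, 58, 24, 23 bp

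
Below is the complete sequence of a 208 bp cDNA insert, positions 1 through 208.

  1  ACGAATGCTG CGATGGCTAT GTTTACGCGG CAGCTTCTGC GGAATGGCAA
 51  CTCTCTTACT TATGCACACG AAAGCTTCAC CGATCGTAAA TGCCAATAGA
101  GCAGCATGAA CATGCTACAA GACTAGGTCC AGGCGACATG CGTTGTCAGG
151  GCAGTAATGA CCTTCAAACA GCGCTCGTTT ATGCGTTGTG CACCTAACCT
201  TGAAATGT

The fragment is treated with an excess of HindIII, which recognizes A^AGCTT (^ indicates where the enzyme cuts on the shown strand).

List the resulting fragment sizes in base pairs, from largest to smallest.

The HindIII site (AAGCTT) starts at position 72.
HindIII cuts after the first base of each site, so after position 72.
Linear molecule, 1 cut → 2 fragments:
  1–72 → 72 bp
  73–208 → 136 bp
Sorted largest to smallest: 136, 72 bp.

136, 72 bp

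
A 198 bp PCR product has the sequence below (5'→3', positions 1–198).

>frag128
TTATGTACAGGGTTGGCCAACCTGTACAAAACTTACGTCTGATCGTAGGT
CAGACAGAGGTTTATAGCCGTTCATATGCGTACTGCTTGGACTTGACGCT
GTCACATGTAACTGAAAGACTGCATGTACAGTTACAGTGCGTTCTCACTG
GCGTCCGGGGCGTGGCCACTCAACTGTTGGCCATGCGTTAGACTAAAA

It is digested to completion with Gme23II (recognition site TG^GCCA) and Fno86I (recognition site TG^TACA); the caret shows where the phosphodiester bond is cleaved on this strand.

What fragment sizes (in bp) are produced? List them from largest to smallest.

102, 38, 19, 15, 10, 9, 5 bp

Gme23II sites (TGGCCA) start at positions 14, 163, 178.
Gme23II cuts after base 2 of each site, so after positions 15, 164, 179.
Fno86I sites (TGTACA) start at positions 4, 23, 125.
Fno86I cuts after base 2 of each site, so after positions 5, 24, 126.
Combined cut positions: 5, 15, 24, 126, 164, 179.
Linear molecule, 6 cuts → 7 fragments:
  1–5 → 5 bp
  6–15 → 10 bp
  16–24 → 9 bp
  25–126 → 102 bp
  127–164 → 38 bp
  165–179 → 15 bp
  180–198 → 19 bp
Sorted largest to smallest: 102, 38, 19, 15, 10, 9, 5 bp.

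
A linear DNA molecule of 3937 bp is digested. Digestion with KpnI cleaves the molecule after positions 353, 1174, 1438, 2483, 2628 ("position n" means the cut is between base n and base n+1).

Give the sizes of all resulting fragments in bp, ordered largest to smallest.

Linear molecule, 5 cuts → 6 fragments:
  353 − 0 = 353 bp
  1174 − 353 = 821 bp
  1438 − 1174 = 264 bp
  2483 − 1438 = 1045 bp
  2628 − 2483 = 145 bp
  3937 − 2628 = 1309 bp
Sorted largest to smallest: 1309, 1045, 821, 353, 264, 145 bp.

1309, 1045, 821, 353, 264, 145 bp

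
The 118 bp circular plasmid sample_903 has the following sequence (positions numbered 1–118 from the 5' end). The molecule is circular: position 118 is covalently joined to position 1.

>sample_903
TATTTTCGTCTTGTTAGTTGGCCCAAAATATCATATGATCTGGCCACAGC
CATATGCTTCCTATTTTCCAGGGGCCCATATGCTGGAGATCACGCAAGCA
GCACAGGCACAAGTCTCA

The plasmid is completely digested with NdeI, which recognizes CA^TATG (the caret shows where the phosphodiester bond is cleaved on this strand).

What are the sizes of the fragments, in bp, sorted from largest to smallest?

NdeI sites (CATATG) start at positions 32, 51, 77.
NdeI cuts after base 2 of each site, so after positions 33, 52, 78.
Circular molecule, 3 cuts → 3 fragments:
  34–52 → 19 bp
  53–78 → 26 bp
  79–118 then 1–33 → 40 + 33 = 73 bp
Sorted largest to smallest: 73, 26, 19 bp.

73, 26, 19 bp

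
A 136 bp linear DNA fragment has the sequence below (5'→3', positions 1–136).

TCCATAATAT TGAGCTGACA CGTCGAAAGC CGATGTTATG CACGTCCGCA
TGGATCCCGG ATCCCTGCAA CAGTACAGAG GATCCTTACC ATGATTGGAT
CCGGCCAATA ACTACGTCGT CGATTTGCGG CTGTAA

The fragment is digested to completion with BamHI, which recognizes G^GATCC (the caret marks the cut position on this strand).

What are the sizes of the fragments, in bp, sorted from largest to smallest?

BamHI sites (GGATCC) start at positions 52, 59, 80, 97.
BamHI cuts after the first base of each site, so after positions 52, 59, 80, 97.
Linear molecule, 4 cuts → 5 fragments:
  1–52 → 52 bp
  53–59 → 7 bp
  60–80 → 21 bp
  81–97 → 17 bp
  98–136 → 39 bp
Sorted largest to smallest: 52, 39, 21, 17, 7 bp.

52, 39, 21, 17, 7 bp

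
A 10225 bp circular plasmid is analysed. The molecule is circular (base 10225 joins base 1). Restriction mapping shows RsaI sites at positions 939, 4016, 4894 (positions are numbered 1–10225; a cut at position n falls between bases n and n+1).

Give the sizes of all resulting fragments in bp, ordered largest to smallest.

6270, 3077, 878 bp

Circular molecule, 3 cuts → 3 fragments:
  4016 − 939 = 3077 bp
  4894 − 4016 = 878 bp
  wrap: 10225 − 4894 + 939 = 6270 bp
Sorted largest to smallest: 6270, 3077, 878 bp.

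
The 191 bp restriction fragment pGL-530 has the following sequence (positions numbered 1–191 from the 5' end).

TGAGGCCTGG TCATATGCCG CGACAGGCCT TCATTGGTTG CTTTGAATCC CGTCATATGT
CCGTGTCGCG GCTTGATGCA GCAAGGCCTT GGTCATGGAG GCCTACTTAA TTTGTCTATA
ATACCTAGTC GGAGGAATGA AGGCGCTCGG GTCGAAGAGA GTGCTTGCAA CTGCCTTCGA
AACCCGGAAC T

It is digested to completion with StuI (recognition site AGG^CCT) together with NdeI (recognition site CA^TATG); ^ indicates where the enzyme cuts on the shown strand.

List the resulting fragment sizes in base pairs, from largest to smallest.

StuI sites (AGGCCT) start at positions 3, 25, 84, 99.
StuI cuts after base 3 of each site, so after positions 5, 27, 86, 101.
NdeI sites (CATATG) start at positions 12, 54.
NdeI cuts after base 2 of each site, so after positions 13, 55.
Combined cut positions: 5, 13, 27, 55, 86, 101.
Linear molecule, 6 cuts → 7 fragments:
  1–5 → 5 bp
  6–13 → 8 bp
  14–27 → 14 bp
  28–55 → 28 bp
  56–86 → 31 bp
  87–101 → 15 bp
  102–191 → 90 bp
Sorted largest to smallest: 90, 31, 28, 15, 14, 8, 5 bp.

90, 31, 28, 15, 14, 8, 5 bp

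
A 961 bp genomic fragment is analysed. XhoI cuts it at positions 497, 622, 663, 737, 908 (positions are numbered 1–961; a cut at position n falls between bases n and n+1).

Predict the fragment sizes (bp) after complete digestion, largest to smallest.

Linear molecule, 5 cuts → 6 fragments:
  497 − 0 = 497 bp
  622 − 497 = 125 bp
  663 − 622 = 41 bp
  737 − 663 = 74 bp
  908 − 737 = 171 bp
  961 − 908 = 53 bp
Sorted largest to smallest: 497, 171, 125, 74, 53, 41 bp.

497, 171, 125, 74, 53, 41 bp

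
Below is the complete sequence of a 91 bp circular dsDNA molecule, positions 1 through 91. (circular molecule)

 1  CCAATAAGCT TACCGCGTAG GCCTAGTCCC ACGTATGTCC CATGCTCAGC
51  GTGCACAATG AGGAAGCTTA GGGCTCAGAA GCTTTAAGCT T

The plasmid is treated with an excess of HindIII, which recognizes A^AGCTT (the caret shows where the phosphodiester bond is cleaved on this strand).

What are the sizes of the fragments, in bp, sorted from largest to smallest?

58, 15, 11, 7 bp

HindIII sites (AAGCTT) start at positions 6, 64, 79, 86.
HindIII cuts after the first base of each site, so after positions 6, 64, 79, 86.
Circular molecule, 4 cuts → 4 fragments:
  7–64 → 58 bp
  65–79 → 15 bp
  80–86 → 7 bp
  87–91 then 1–6 → 5 + 6 = 11 bp
Sorted largest to smallest: 58, 15, 11, 7 bp.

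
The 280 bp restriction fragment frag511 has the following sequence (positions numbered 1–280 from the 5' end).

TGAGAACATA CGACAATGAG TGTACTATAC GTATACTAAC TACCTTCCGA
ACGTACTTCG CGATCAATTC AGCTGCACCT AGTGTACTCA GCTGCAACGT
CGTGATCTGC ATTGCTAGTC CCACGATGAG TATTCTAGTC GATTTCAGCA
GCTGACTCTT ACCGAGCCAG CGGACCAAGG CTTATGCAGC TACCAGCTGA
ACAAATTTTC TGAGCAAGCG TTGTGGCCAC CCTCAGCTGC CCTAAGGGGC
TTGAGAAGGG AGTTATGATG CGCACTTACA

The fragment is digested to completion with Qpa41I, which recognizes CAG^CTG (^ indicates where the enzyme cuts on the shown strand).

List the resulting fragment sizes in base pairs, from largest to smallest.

Qpa41I sites (CAGCTG) start at positions 70, 89, 149, 194, 234.
Qpa41I cuts after base 3 of each site, so after positions 72, 91, 151, 196, 236.
Linear molecule, 5 cuts → 6 fragments:
  1–72 → 72 bp
  73–91 → 19 bp
  92–151 → 60 bp
  152–196 → 45 bp
  197–236 → 40 bp
  237–280 → 44 bp
Sorted largest to smallest: 72, 60, 45, 44, 40, 19 bp.

72, 60, 45, 44, 40, 19 bp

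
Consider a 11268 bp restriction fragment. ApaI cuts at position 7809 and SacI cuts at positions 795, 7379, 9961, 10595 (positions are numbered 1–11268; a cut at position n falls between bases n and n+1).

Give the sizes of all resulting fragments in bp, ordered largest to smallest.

6584, 2152, 795, 673, 634, 430 bp

Combined cut positions (sorted): 795, 7379, 7809, 9961, 10595.
Linear molecule, 5 cuts → 6 fragments:
  795 − 0 = 795 bp
  7379 − 795 = 6584 bp
  7809 − 7379 = 430 bp
  9961 − 7809 = 2152 bp
  10595 − 9961 = 634 bp
  11268 − 10595 = 673 bp
Sorted largest to smallest: 6584, 2152, 795, 673, 634, 430 bp.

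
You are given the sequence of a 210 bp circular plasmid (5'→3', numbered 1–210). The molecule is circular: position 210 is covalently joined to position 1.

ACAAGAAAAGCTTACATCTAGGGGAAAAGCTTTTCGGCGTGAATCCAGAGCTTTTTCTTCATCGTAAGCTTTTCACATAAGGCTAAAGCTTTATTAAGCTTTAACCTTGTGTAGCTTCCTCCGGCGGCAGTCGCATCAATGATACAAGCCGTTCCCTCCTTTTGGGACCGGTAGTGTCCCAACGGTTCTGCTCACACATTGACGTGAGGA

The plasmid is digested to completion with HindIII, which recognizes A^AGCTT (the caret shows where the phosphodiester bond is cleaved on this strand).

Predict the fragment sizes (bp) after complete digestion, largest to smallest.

122, 39, 20, 19, 10 bp

HindIII sites (AAGCTT) start at positions 8, 27, 66, 86, 96.
HindIII cuts after the first base of each site, so after positions 8, 27, 66, 86, 96.
Circular molecule, 5 cuts → 5 fragments:
  9–27 → 19 bp
  28–66 → 39 bp
  67–86 → 20 bp
  87–96 → 10 bp
  97–210 then 1–8 → 114 + 8 = 122 bp
Sorted largest to smallest: 122, 39, 20, 19, 10 bp.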